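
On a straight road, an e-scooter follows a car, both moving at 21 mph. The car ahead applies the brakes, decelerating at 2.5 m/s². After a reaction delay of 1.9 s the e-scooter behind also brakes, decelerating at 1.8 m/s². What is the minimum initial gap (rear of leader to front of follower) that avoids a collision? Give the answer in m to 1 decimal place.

21 mph × 0.44704 = 9.3878 m/s.
Leader travels v²/(2a_L) = 88.131 / 5.000 = 17.626 m before stopping.
Follower covers v·t_r = 9.3878 × 1.9 = 17.837 m while reacting, then v²/(2a_F) = 88.131 / 3.600 = 24.481 m while braking, for a total of 17.837 + 24.481 = 42.318 m.
Since a_F ≤ a_L and the follower starts braking later, the follower is never slower than the leader, so the closest approach is when both have stopped.
Minimum gap = 42.318 − 17.626 = 24.692 m.

Minimum gap ≈ 24.7 m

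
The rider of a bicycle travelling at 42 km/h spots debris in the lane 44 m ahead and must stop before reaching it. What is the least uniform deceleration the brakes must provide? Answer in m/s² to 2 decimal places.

Required deceleration ≈ 1.55 m/s²

42 km/h ÷ 3.6 = 11.6667 m/s.
v² = 2a·d ⇒ a = v²/(2d) = 11.6667² / (2 × 44.000) = 136.112 / 88.000 = 1.5467 m/s².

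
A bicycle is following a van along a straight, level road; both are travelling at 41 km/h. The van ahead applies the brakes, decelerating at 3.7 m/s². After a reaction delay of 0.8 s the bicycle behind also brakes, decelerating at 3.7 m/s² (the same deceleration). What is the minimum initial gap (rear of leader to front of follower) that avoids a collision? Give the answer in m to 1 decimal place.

41 km/h ÷ 3.6 = 11.3889 m/s.
Leader travels v²/(2a_L) = 129.707 / 7.400 = 17.528 m before stopping.
Follower covers v·t_r = 11.3889 × 0.8 = 9.111 m while reacting, then v²/(2a_F) = 129.707 / 7.400 = 17.528 m while braking, for a total of 9.111 + 17.528 = 26.639 m.
Since a_F ≤ a_L and the follower starts braking later, the follower is never slower than the leader, so the closest approach is when both have stopped.
Minimum gap = 26.639 − 17.528 = 9.111 m.

Minimum gap ≈ 9.1 m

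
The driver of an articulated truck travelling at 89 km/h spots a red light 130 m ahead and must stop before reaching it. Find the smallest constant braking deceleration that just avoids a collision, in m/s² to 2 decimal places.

89 km/h ÷ 3.6 = 24.7222 m/s.
v² = 2a·d ⇒ a = v²/(2d) = 24.7222² / (2 × 130.000) = 611.187 / 260.000 = 2.3507 m/s².

Required deceleration ≈ 2.35 m/s²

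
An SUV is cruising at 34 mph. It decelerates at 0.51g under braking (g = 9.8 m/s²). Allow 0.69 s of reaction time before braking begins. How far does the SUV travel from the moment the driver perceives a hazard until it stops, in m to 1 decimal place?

34 mph × 0.44704 = 15.1994 m/s.
a = 0.51 × 9.8 = 4.998 m/s².
Reaction distance = v·t_r = 15.1994 × 0.69 = 10.488 m.
Braking distance = v²/(2a) = 15.1994² / (2 × 4.998) = 231.022 / 9.996 = 23.111 m.
Total = 10.488 + 23.111 = 33.599 m.

Total stopping distance ≈ 33.6 m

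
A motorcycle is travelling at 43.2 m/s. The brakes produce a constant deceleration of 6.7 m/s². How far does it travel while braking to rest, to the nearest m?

Braking distance ≈ 139 m

Braking distance = v²/(2a) = 43.2000² / (2 × 6.700) = 1866.240 / 13.400 = 139.272 m.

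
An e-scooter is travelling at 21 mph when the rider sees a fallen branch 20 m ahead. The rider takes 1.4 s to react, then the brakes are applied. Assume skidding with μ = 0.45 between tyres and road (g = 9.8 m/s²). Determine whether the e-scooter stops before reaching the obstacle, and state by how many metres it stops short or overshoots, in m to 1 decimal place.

21 mph × 0.44704 = 9.3878 m/s.
a = μg = 0.45 × 9.8 = 4.410 m/s².
Reaction distance = 9.3878 × 1.4 = 13.143 m.
Braking distance = v²/(2a) = 88.131 / 8.820 = 9.992 m.
Total stopping distance = 13.143 + 9.992 = 23.135 m, vs 20 m available — it cannot stop in time and overshoots by 23.135 − 20 = 3.135 m.

No — it overshoots by 3.1 m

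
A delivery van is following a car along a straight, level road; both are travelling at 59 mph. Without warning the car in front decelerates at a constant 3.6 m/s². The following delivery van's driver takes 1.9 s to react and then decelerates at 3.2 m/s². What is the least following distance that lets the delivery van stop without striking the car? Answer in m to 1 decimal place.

Minimum gap ≈ 62.2 m

59 mph × 0.44704 = 26.3754 m/s.
Leader travels v²/(2a_L) = 695.662 / 7.200 = 96.620 m before stopping.
Follower covers v·t_r = 26.3754 × 1.9 = 50.113 m while reacting, then v²/(2a_F) = 695.662 / 6.400 = 108.697 m while braking, for a total of 50.113 + 108.697 = 158.810 m.
Since a_F ≤ a_L and the follower starts braking later, the follower is never slower than the leader, so the closest approach is when both have stopped.
Minimum gap = 158.810 − 96.620 = 62.190 m.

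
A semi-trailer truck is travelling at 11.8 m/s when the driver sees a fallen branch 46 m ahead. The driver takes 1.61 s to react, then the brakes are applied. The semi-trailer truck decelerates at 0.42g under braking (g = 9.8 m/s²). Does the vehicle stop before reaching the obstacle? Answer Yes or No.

a = 0.42 × 9.8 = 4.116 m/s².
Reaction distance = 11.8000 × 1.61 = 18.998 m.
Braking distance = v²/(2a) = 139.240 / 8.232 = 16.914 m.
Total stopping distance = 18.998 + 16.914 = 35.912 m, vs 46 m available — it stops with 46 − 35.912 = 10.088 m to spare.

Yes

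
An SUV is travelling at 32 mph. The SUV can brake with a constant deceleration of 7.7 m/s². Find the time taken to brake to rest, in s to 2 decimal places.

Braking time ≈ 1.86 s

32 mph × 0.44704 = 14.3053 m/s.
Braking time = v/a = 14.3053 / 7.700 = 1.858 s.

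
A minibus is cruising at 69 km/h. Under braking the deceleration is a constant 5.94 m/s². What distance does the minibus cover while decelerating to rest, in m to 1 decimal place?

Braking distance ≈ 30.9 m

69 km/h ÷ 3.6 = 19.1667 m/s.
Braking distance = v²/(2a) = 19.1667² / (2 × 5.940) = 367.362 / 11.880 = 30.923 m.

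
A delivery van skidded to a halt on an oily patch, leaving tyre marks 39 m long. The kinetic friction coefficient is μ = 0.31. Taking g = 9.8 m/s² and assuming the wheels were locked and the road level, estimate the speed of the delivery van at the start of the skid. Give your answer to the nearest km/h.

Deceleration a = μg = 0.31 × 9.8 = 3.038 m/s².
v = √(2a·d) = √(2 × 3.038 × 39) = √236.964 = 15.3936 m/s.
= 15.3936 × 3.6 = 55.417 km/h.

Initial speed ≈ 55 km/h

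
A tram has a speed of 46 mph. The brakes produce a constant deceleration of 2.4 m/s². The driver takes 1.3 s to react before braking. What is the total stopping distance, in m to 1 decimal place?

46 mph × 0.44704 = 20.5638 m/s.
Reaction distance = v·t_r = 20.5638 × 1.3 = 26.733 m.
Braking distance = v²/(2a) = 20.5638² / (2 × 2.400) = 422.870 / 4.800 = 88.098 m.
Total = 26.733 + 88.098 = 114.831 m.

Total stopping distance ≈ 114.8 m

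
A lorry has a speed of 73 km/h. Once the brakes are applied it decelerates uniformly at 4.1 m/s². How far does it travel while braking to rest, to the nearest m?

Braking distance ≈ 50 m

73 km/h ÷ 3.6 = 20.2778 m/s.
Braking distance = v²/(2a) = 20.2778² / (2 × 4.100) = 411.189 / 8.200 = 50.145 m.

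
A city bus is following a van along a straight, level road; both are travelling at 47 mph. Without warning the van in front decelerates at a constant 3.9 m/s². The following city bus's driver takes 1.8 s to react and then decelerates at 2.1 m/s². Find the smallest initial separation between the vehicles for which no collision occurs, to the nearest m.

Minimum gap ≈ 86 m

47 mph × 0.44704 = 21.0109 m/s.
Leader travels v²/(2a_L) = 441.458 / 7.800 = 56.597 m before stopping.
Follower covers v·t_r = 21.0109 × 1.8 = 37.820 m while reacting, then v²/(2a_F) = 441.458 / 4.200 = 105.109 m while braking, for a total of 37.820 + 105.109 = 142.929 m.
Since a_F ≤ a_L and the follower starts braking later, the follower is never slower than the leader, so the closest approach is when both have stopped.
Minimum gap = 142.929 − 56.597 = 86.332 m.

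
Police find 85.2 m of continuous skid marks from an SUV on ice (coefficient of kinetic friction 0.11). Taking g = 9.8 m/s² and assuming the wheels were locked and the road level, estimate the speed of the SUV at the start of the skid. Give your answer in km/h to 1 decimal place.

Initial speed ≈ 48.8 km/h

Deceleration a = μg = 0.11 × 9.8 = 1.078 m/s².
v = √(2a·d) = √(2 × 1.078 × 85.2) = √183.691 = 13.5533 m/s.
= 13.5533 × 3.6 = 48.792 km/h.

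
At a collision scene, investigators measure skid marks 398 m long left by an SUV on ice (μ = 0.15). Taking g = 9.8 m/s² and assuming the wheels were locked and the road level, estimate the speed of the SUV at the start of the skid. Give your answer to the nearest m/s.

Deceleration a = μg = 0.15 × 9.8 = 1.470 m/s².
v = √(2a·d) = √(2 × 1.470 × 398) = √1170.120 = 34.2070 m/s.

Initial speed ≈ 34 m/s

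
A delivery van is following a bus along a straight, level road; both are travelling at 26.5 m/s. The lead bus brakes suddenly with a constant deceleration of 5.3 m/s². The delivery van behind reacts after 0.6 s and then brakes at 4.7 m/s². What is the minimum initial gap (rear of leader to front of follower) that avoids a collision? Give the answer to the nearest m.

Leader travels v²/(2a_L) = 702.250 / 10.600 = 66.250 m before stopping.
Follower covers v·t_r = 26.5000 × 0.6 = 15.900 m while reacting, then v²/(2a_F) = 702.250 / 9.400 = 74.707 m while braking, for a total of 15.900 + 74.707 = 90.607 m.
Since a_F ≤ a_L and the follower starts braking later, the follower is never slower than the leader, so the closest approach is when both have stopped.
Minimum gap = 90.607 − 66.250 = 24.357 m.

Minimum gap ≈ 24 m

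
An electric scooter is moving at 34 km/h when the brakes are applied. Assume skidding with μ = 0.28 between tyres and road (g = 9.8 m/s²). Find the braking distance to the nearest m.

Braking distance ≈ 16 m

34 km/h ÷ 3.6 = 9.4444 m/s.
a = μg = 0.28 × 9.8 = 2.744 m/s².
Braking distance = v²/(2a) = 9.4444² / (2 × 2.744) = 89.197 / 5.488 = 16.253 m.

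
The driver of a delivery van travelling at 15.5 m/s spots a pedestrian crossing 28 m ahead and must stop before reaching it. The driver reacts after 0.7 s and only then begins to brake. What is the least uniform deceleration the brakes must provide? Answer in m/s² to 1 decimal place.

Required deceleration ≈ 7.0 m/s²

Distance covered during reaction = 15.5000 × 0.7 = 10.850 m.
Distance available for braking: 28 − 10.850 = 17.150 m.
v² = 2a·d ⇒ a = v²/(2d) = 15.5000² / (2 × 17.150) = 240.250 / 34.300 = 7.0044 m/s².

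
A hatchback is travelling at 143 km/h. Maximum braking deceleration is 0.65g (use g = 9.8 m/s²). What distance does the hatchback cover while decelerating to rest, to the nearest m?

143 km/h ÷ 3.6 = 39.7222 m/s.
a = 0.65 × 9.8 = 6.370 m/s².
Braking distance = v²/(2a) = 39.7222² / (2 × 6.370) = 1577.853 / 12.740 = 123.850 m.

Braking distance ≈ 124 m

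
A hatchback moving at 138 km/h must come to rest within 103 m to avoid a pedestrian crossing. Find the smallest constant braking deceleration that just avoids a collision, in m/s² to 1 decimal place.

138 km/h ÷ 3.6 = 38.3333 m/s.
v² = 2a·d ⇒ a = v²/(2d) = 38.3333² / (2 × 103.000) = 1469.442 / 206.000 = 7.1332 m/s².

Required deceleration ≈ 7.1 m/s²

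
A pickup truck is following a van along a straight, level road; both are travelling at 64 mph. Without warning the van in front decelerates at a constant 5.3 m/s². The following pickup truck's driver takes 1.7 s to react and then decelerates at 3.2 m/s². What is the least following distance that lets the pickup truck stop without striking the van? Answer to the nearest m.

64 mph × 0.44704 = 28.6106 m/s.
Leader travels v²/(2a_L) = 818.566 / 10.600 = 77.223 m before stopping.
Follower covers v·t_r = 28.6106 × 1.7 = 48.638 m while reacting, then v²/(2a_F) = 818.566 / 6.400 = 127.901 m while braking, for a total of 48.638 + 127.901 = 176.539 m.
Since a_F ≤ a_L and the follower starts braking later, the follower is never slower than the leader, so the closest approach is when both have stopped.
Minimum gap = 176.539 − 77.223 = 99.316 m.

Minimum gap ≈ 99 m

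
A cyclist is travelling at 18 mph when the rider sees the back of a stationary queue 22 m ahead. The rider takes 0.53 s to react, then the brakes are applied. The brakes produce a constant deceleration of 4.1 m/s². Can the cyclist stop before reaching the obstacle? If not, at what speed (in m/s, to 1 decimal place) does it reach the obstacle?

Yes — it stops about 9.8 m short of the obstacle, so it never reaches it

18 mph × 0.44704 = 8.0467 m/s.
Reaction distance = 8.0467 × 0.53 = 4.265 m.
Braking distance = v²/(2a) = 64.749 / 8.200 = 7.896 m.
Total stopping distance = 4.265 + 7.896 = 12.161 m, vs 22 m available — it stops with 22 − 12.161 = 9.839 m to spare.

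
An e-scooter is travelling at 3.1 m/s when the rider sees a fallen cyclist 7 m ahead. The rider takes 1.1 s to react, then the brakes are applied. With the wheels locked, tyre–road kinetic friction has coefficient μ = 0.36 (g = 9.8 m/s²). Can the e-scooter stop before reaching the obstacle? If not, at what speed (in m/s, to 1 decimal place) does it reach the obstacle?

a = μg = 0.36 × 9.8 = 3.528 m/s².
Reaction distance = 3.1000 × 1.1 = 3.410 m.
Braking distance = v²/(2a) = 9.610 / 7.056 = 1.362 m.
Total stopping distance = 3.410 + 1.362 = 4.772 m, vs 7 m available — it stops with 7 − 4.772 = 2.228 m to spare.

Yes — it stops about 2.2 m short of the obstacle, so it never reaches it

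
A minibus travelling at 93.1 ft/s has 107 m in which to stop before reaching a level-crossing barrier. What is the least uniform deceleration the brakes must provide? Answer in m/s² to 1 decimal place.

93.1 ft/s × 0.3048 = 28.3769 m/s.
v² = 2a·d ⇒ a = v²/(2d) = 28.3769² / (2 × 107.000) = 805.248 / 214.000 = 3.7628 m/s².

Required deceleration ≈ 3.8 m/s²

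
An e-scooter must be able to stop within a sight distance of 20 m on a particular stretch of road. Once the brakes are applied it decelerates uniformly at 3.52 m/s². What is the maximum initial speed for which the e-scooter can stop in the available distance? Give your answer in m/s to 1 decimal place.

Maximum speed ≈ 11.9 m/s

v²/(2a) = d ⇒ v = √(2 × 3.520 × 20) = √140.80 = 11.8659 m/s.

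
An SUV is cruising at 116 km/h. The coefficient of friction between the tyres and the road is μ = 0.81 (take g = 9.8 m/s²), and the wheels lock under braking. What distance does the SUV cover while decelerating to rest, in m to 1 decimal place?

Braking distance ≈ 65.4 m

116 km/h ÷ 3.6 = 32.2222 m/s.
a = μg = 0.81 × 9.8 = 7.938 m/s².
Braking distance = v²/(2a) = 32.2222² / (2 × 7.938) = 1038.270 / 15.876 = 65.399 m.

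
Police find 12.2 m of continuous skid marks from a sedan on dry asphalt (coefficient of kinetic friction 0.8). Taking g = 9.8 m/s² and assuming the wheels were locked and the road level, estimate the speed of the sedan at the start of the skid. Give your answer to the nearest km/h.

Deceleration a = μg = 0.8 × 9.8 = 7.840 m/s².
v = √(2a·d) = √(2 × 7.840 × 12.2) = √191.296 = 13.8310 m/s.
= 13.8310 × 3.6 = 49.792 km/h.

Initial speed ≈ 50 km/h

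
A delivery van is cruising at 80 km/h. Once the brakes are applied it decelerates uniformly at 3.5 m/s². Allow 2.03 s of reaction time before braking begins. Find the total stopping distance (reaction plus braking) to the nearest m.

Total stopping distance ≈ 116 m

80 km/h ÷ 3.6 = 22.2222 m/s.
Reaction distance = v·t_r = 22.2222 × 2.03 = 45.111 m.
Braking distance = v²/(2a) = 22.2222² / (2 × 3.500) = 493.826 / 7.000 = 70.547 m.
Total = 45.111 + 70.547 = 115.658 m.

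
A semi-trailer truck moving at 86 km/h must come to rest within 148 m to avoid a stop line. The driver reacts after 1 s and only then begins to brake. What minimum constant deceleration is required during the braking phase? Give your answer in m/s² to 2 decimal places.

86 km/h ÷ 3.6 = 23.8889 m/s.
Distance covered during reaction = 23.8889 × 1 = 23.889 m.
Distance available for braking: 148 − 23.889 = 124.111 m.
v² = 2a·d ⇒ a = v²/(2d) = 23.8889² / (2 × 124.111) = 570.680 / 248.222 = 2.2991 m/s².

Required deceleration ≈ 2.30 m/s²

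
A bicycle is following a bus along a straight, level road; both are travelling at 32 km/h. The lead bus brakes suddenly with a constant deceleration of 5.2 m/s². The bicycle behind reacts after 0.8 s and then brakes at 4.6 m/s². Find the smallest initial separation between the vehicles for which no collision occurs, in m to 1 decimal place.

Minimum gap ≈ 8.1 m

32 km/h ÷ 3.6 = 8.8889 m/s.
Leader travels v²/(2a_L) = 79.013 / 10.400 = 7.597 m before stopping.
Follower covers v·t_r = 8.8889 × 0.8 = 7.111 m while reacting, then v²/(2a_F) = 79.013 / 9.200 = 8.588 m while braking, for a total of 7.111 + 8.588 = 15.699 m.
Since a_F ≤ a_L and the follower starts braking later, the follower is never slower than the leader, so the closest approach is when both have stopped.
Minimum gap = 15.699 − 7.597 = 8.102 m.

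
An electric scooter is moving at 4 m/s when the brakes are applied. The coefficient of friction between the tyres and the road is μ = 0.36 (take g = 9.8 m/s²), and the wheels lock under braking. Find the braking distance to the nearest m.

Braking distance ≈ 2 m

a = μg = 0.36 × 9.8 = 3.528 m/s².
Braking distance = v²/(2a) = 4.0000² / (2 × 3.528) = 16.000 / 7.056 = 2.268 m.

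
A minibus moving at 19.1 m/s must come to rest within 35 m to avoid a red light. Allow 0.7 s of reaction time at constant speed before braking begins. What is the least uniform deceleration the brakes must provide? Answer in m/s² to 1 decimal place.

Distance covered during reaction = 19.1000 × 0.7 = 13.370 m.
Distance available for braking: 35 − 13.370 = 21.630 m.
v² = 2a·d ⇒ a = v²/(2d) = 19.1000² / (2 × 21.630) = 364.810 / 43.260 = 8.4330 m/s².

Required deceleration ≈ 8.4 m/s²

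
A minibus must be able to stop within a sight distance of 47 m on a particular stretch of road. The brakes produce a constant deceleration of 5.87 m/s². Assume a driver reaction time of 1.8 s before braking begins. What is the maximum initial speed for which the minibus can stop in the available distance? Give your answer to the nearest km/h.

Stopping distance: v·t_r + v²/(2a) = 47 with t_r = 1.8 s and a = 5.870 m/s².
So v² + 21.132 v − 551.78 = 0.
Positive root: v = −a·t_r + √((a·t_r)² + 2a·d) = −10.566 + √(111.640 + 551.78) = 15.1909 m/s.
15.1909 m/s × 3.6 = 54.687 km/h.

Maximum speed ≈ 55 km/h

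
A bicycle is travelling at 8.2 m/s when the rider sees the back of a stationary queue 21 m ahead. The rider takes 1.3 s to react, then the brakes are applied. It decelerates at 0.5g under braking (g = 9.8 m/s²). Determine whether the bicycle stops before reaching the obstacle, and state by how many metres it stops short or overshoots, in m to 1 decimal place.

a = 0.5 × 9.8 = 4.900 m/s².
Reaction distance = 8.2000 × 1.3 = 10.660 m.
Braking distance = v²/(2a) = 67.240 / 9.800 = 6.861 m.
Total stopping distance = 10.660 + 6.861 = 17.521 m, vs 21 m available — it stops with 21 − 17.521 = 3.479 m to spare.

Yes — it stops 3.5 m short of the obstacle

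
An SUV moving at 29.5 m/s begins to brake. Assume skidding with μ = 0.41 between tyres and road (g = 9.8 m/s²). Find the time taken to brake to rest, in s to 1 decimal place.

Braking time ≈ 7.3 s

a = μg = 0.41 × 9.8 = 4.018 m/s².
Braking time = v/a = 29.5000 / 4.018 = 7.342 s.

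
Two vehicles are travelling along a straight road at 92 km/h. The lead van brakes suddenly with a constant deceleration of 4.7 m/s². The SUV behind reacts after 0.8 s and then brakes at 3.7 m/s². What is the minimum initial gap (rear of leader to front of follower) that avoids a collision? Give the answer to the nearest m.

92 km/h ÷ 3.6 = 25.5556 m/s.
Leader travels v²/(2a_L) = 653.089 / 9.400 = 69.478 m before stopping.
Follower covers v·t_r = 25.5556 × 0.8 = 20.444 m while reacting, then v²/(2a_F) = 653.089 / 7.400 = 88.255 m while braking, for a total of 20.444 + 88.255 = 108.699 m.
Since a_F ≤ a_L and the follower starts braking later, the follower is never slower than the leader, so the closest approach is when both have stopped.
Minimum gap = 108.699 − 69.478 = 39.221 m.

Minimum gap ≈ 39 m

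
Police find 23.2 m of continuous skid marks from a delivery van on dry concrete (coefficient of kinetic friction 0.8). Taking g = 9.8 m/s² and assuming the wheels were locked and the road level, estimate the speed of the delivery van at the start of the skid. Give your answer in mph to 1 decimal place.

Deceleration a = μg = 0.8 × 9.8 = 7.840 m/s².
v = √(2a·d) = √(2 × 7.840 × 23.2) = √363.776 = 19.0729 m/s.
= 19.0729 ÷ 0.44704 = 42.665 mph.

Initial speed ≈ 42.7 mph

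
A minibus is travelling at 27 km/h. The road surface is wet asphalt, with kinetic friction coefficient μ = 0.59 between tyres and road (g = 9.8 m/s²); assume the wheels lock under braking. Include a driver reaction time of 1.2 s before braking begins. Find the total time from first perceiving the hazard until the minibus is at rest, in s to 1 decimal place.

27 km/h ÷ 3.6 = 7.5000 m/s.
a = μg = 0.59 × 9.8 = 5.782 m/s².
Braking time = v/a = 7.5000 / 5.782 = 1.297 s.
Total = 1.2 + 1.297 = 2.497 s.

Total time ≈ 2.5 s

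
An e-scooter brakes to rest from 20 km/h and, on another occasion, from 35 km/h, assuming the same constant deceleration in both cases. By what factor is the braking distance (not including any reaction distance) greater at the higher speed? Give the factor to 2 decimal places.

Factor ≈ 3.06

Braking distance d = v²/(2a), so with a fixed, d ∝ v².
Factor = (35/20)² = 1.7500² = 3.0625.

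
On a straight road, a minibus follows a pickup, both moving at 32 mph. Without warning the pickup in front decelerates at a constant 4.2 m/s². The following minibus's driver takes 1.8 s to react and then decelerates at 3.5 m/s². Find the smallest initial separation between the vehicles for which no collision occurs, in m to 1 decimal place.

32 mph × 0.44704 = 14.3053 m/s.
Leader travels v²/(2a_L) = 204.642 / 8.400 = 24.362 m before stopping.
Follower covers v·t_r = 14.3053 × 1.8 = 25.750 m while reacting, then v²/(2a_F) = 204.642 / 7.000 = 29.235 m while braking, for a total of 25.750 + 29.235 = 54.985 m.
Since a_F ≤ a_L and the follower starts braking later, the follower is never slower than the leader, so the closest approach is when both have stopped.
Minimum gap = 54.985 − 24.362 = 30.623 m.

Minimum gap ≈ 30.6 m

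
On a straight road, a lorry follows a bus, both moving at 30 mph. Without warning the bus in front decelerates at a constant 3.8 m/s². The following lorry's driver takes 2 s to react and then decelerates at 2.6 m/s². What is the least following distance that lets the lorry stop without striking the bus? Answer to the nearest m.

30 mph × 0.44704 = 13.4112 m/s.
Leader travels v²/(2a_L) = 179.860 / 7.600 = 23.666 m before stopping.
Follower covers v·t_r = 13.4112 × 2 = 26.822 m while reacting, then v²/(2a_F) = 179.860 / 5.200 = 34.588 m while braking, for a total of 26.822 + 34.588 = 61.410 m.
Since a_F ≤ a_L and the follower starts braking later, the follower is never slower than the leader, so the closest approach is when both have stopped.
Minimum gap = 61.410 − 23.666 = 37.744 m.

Minimum gap ≈ 38 m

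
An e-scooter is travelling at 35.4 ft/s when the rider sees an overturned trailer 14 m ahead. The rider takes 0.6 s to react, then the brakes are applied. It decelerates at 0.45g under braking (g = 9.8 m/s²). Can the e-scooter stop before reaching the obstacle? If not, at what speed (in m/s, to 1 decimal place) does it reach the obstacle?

35.4 ft/s × 0.3048 = 10.7899 m/s.
a = 0.45 × 9.8 = 4.410 m/s².
Reaction distance = 10.7899 × 0.6 = 6.474 m.
Braking distance needed to stop: v²/(2a) = 116.422 / 8.820 = 13.200 m, so total needed = 6.474 + 13.200 = 19.674 m > 14 m — it cannot stop.
Distance remaining when braking begins: 14 − 6.474 = 7.526 m.
v² = v₀² − 2a·d = 116.422 − 2 × 4.410 × 7.526 = 50.043 m²/s².
v = √50.043 = 7.074 m/s.

No — it strikes the obstacle at 7.1 m/s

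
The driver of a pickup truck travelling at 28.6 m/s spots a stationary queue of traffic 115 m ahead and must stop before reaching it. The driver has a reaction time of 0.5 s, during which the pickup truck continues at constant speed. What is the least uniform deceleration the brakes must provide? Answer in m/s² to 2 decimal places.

Distance covered during reaction = 28.6000 × 0.5 = 14.300 m.
Distance available for braking: 115 − 14.300 = 100.700 m.
v² = 2a·d ⇒ a = v²/(2d) = 28.6000² / (2 × 100.700) = 817.960 / 201.400 = 4.0614 m/s².

Required deceleration ≈ 4.06 m/s²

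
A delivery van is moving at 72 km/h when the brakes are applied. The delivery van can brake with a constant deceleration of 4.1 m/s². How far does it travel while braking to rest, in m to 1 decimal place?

72 km/h ÷ 3.6 = 20.0000 m/s.
Braking distance = v²/(2a) = 20.0000² / (2 × 4.100) = 400.000 / 8.200 = 48.780 m.

Braking distance ≈ 48.8 m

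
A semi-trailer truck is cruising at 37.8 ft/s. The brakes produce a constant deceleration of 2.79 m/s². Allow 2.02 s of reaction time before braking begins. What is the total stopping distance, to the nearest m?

Total stopping distance ≈ 47 m

37.8 ft/s × 0.3048 = 11.5214 m/s.
Reaction distance = v·t_r = 11.5214 × 2.02 = 23.273 m.
Braking distance = v²/(2a) = 11.5214² / (2 × 2.790) = 132.743 / 5.580 = 23.789 m.
Total = 23.273 + 23.789 = 47.062 m.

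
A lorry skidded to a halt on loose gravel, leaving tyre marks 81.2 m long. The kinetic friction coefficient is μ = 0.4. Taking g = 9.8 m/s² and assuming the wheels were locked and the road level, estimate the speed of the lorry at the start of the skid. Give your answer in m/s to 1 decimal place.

Initial speed ≈ 25.2 m/s

Deceleration a = μg = 0.4 × 9.8 = 3.920 m/s².
v = √(2a·d) = √(2 × 3.920 × 81.2) = √636.608 = 25.2311 m/s.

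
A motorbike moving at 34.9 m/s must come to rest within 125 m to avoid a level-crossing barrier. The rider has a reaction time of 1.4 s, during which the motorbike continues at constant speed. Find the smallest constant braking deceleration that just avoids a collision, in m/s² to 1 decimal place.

Distance covered during reaction = 34.9000 × 1.4 = 48.860 m.
Distance available for braking: 125 − 48.860 = 76.140 m.
v² = 2a·d ⇒ a = v²/(2d) = 34.9000² / (2 × 76.140) = 1218.010 / 152.280 = 7.9985 m/s².

Required deceleration ≈ 8.0 m/s²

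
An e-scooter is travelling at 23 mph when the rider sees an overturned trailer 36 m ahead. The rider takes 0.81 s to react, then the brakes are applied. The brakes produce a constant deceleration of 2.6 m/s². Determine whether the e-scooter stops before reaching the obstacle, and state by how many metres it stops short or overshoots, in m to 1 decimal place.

23 mph × 0.44704 = 10.2819 m/s.
Reaction distance = 10.2819 × 0.81 = 8.328 m.
Braking distance = v²/(2a) = 105.717 / 5.200 = 20.330 m.
Total stopping distance = 8.328 + 20.330 = 28.658 m, vs 36 m available — it stops with 36 − 28.658 = 7.342 m to spare.

Yes — it stops 7.3 m short of the obstacle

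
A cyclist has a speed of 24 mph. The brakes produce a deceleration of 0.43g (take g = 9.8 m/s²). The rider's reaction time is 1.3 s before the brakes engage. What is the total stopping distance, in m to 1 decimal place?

Total stopping distance ≈ 27.6 m

24 mph × 0.44704 = 10.7290 m/s.
a = 0.43 × 9.8 = 4.214 m/s².
Reaction distance = v·t_r = 10.7290 × 1.3 = 13.948 m.
Braking distance = v²/(2a) = 10.7290² / (2 × 4.214) = 115.111 / 8.428 = 13.658 m.
Total = 13.948 + 13.658 = 27.606 m.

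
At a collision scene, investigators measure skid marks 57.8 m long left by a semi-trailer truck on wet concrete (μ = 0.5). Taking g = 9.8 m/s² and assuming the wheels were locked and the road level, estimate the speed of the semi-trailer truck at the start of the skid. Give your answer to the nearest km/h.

Deceleration a = μg = 0.5 × 9.8 = 4.900 m/s².
v = √(2a·d) = √(2 × 4.900 × 57.8) = √566.440 = 23.8000 m/s.
= 23.8000 × 3.6 = 85.680 km/h.

Initial speed ≈ 86 km/h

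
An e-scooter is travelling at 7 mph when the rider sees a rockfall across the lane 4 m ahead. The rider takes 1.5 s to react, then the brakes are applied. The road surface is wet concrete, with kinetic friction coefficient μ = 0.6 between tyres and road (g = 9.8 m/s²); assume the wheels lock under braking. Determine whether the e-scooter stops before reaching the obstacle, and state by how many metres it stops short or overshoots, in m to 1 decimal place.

No — it overshoots by 1.5 m

7 mph × 0.44704 = 3.1293 m/s.
a = μg = 0.6 × 9.8 = 5.880 m/s².
Reaction distance = 3.1293 × 1.5 = 4.694 m.
Braking distance = v²/(2a) = 9.793 / 11.760 = 0.833 m.
Total stopping distance = 4.694 + 0.833 = 5.527 m, vs 4 m available — it cannot stop in time and overshoots by 5.527 − 4 = 1.527 m.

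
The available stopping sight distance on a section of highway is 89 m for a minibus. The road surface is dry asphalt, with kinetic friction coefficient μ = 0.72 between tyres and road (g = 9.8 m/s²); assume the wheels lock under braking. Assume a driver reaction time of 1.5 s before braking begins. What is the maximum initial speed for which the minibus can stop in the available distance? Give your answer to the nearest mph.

a = μg = 0.72 × 9.8 = 7.056 m/s².
Stopping distance: v·t_r + v²/(2a) = 89 with t_r = 1.5 s and a = 7.056 m/s².
So v² + 21.168 v − 1255.97 = 0.
Positive root: v = −a·t_r + √((a·t_r)² + 2a·d) = −10.584 + √(112.021 + 1255.97) = 26.4024 m/s.
26.4024 m/s ÷ 0.44704 = 59.060 mph.

Maximum speed ≈ 59 mph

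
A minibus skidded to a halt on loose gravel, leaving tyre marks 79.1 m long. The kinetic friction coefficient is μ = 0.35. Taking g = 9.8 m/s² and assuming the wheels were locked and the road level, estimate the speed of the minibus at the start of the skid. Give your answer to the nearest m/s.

Deceleration a = μg = 0.35 × 9.8 = 3.430 m/s².
v = √(2a·d) = √(2 × 3.430 × 79.1) = √542.626 = 23.2943 m/s.

Initial speed ≈ 23 m/s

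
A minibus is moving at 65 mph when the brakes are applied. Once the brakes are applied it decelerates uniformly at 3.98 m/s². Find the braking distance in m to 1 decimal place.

65 mph × 0.44704 = 29.0576 m/s.
Braking distance = v²/(2a) = 29.0576² / (2 × 3.980) = 844.344 / 7.960 = 106.073 m.

Braking distance ≈ 106.1 m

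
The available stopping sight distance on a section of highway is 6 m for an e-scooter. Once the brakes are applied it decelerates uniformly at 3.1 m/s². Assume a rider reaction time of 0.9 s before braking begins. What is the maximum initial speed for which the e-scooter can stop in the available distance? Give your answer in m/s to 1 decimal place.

Stopping distance: v·t_r + v²/(2a) = 6 with t_r = 0.9 s and a = 3.100 m/s².
So v² + 5.580 v − 37.20 = 0.
Positive root: v = −a·t_r + √((a·t_r)² + 2a·d) = −2.790 + √(7.784 + 37.20) = 3.9170 m/s.

Maximum speed ≈ 3.9 m/s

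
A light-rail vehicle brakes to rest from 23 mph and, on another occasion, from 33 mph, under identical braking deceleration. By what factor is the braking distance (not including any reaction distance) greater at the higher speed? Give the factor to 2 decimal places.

Factor ≈ 2.06

Braking distance d = v²/(2a), so with a fixed, d ∝ v².
Factor = (33/23)² = 1.4348² = 2.0587.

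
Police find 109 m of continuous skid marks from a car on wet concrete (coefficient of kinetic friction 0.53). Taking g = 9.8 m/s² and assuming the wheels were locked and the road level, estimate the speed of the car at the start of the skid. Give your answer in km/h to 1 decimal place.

Deceleration a = μg = 0.53 × 9.8 = 5.194 m/s².
v = √(2a·d) = √(2 × 5.194 × 109) = √1132.292 = 33.6495 m/s.
= 33.6495 × 3.6 = 121.138 km/h.

Initial speed ≈ 121.1 km/h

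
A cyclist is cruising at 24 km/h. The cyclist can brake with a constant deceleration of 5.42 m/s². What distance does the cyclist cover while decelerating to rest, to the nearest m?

Braking distance ≈ 4 m

24 km/h ÷ 3.6 = 6.6667 m/s.
Braking distance = v²/(2a) = 6.6667² / (2 × 5.420) = 44.445 / 10.840 = 4.100 m.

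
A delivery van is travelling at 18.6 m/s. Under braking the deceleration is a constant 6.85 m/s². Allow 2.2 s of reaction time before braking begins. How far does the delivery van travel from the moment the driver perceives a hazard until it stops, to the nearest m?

Reaction distance = v·t_r = 18.6000 × 2.2 = 40.920 m.
Braking distance = v²/(2a) = 18.6000² / (2 × 6.850) = 345.960 / 13.700 = 25.253 m.
Total = 40.920 + 25.253 = 66.173 m.

Total stopping distance ≈ 66 m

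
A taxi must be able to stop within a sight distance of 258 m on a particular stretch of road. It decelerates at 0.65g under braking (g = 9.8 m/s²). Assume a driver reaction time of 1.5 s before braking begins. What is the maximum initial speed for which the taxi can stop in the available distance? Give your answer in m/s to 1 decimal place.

a = 0.65 × 9.8 = 6.370 m/s².
Stopping distance: v·t_r + v²/(2a) = 258 with t_r = 1.5 s and a = 6.370 m/s².
So v² + 19.110 v − 3286.92 = 0.
Positive root: v = −a·t_r + √((a·t_r)² + 2a·d) = −9.555 + √(91.298 + 3286.92) = 48.5674 m/s.

Maximum speed ≈ 48.6 m/s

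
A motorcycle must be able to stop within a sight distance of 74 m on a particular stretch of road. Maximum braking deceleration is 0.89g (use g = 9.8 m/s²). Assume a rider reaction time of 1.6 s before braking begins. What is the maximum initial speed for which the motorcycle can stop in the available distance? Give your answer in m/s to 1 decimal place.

a = 0.89 × 9.8 = 8.722 m/s².
Stopping distance: v·t_r + v²/(2a) = 74 with t_r = 1.6 s and a = 8.722 m/s².
So v² + 27.910 v − 1290.86 = 0.
Positive root: v = −a·t_r + √((a·t_r)² + 2a·d) = −13.955 + √(194.742 + 1290.86) = 24.5885 m/s.

Maximum speed ≈ 24.6 m/s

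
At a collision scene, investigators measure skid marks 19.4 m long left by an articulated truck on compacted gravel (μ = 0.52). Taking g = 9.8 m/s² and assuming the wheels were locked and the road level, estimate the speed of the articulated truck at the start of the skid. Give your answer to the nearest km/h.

Initial speed ≈ 51 km/h

Deceleration a = μg = 0.52 × 9.8 = 5.096 m/s².
v = √(2a·d) = √(2 × 5.096 × 19.4) = √197.725 = 14.0615 m/s.
= 14.0615 × 3.6 = 50.621 km/h.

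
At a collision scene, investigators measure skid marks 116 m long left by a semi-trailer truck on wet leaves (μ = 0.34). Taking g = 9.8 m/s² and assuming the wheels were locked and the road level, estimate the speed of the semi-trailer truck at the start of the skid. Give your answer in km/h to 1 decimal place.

Deceleration a = μg = 0.34 × 9.8 = 3.332 m/s².
v = √(2a·d) = √(2 × 3.332 × 116) = √773.024 = 27.8033 m/s.
= 27.8033 × 3.6 = 100.092 km/h.

Initial speed ≈ 100.1 km/h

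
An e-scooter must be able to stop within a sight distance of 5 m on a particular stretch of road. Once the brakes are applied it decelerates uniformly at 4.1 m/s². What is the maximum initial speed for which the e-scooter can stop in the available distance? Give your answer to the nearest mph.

v²/(2a) = d ⇒ v = √(2 × 4.100 × 5) = √41.00 = 6.4031 m/s.
6.4031 m/s ÷ 0.44704 = 14.323 mph.

Maximum speed ≈ 14 mph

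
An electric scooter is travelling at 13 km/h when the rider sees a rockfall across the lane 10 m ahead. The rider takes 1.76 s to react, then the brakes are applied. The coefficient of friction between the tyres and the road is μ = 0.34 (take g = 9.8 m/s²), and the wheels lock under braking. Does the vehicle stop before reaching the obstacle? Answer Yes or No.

13 km/h ÷ 3.6 = 3.6111 m/s.
a = μg = 0.34 × 9.8 = 3.332 m/s².
Reaction distance = 3.6111 × 1.76 = 6.356 m.
Braking distance = v²/(2a) = 13.040 / 6.664 = 1.957 m.
Total stopping distance = 6.356 + 1.957 = 8.313 m, vs 10 m available — it stops with 10 − 8.313 = 1.687 m to spare.

Yes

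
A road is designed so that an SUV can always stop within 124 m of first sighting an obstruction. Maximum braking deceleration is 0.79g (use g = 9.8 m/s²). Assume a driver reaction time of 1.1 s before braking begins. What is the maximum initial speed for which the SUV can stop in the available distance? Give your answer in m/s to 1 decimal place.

Maximum speed ≈ 36.1 m/s

a = 0.79 × 9.8 = 7.742 m/s².
Stopping distance: v·t_r + v²/(2a) = 124 with t_r = 1.1 s and a = 7.742 m/s².
So v² + 17.032 v − 1920.02 = 0.
Positive root: v = −a·t_r + √((a·t_r)² + 2a·d) = −8.516 + √(72.522 + 1920.02) = 36.1219 m/s.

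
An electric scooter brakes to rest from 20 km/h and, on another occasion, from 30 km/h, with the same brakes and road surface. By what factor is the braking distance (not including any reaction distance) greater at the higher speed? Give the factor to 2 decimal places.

Braking distance d = v²/(2a), so with a fixed, d ∝ v².
Factor = (30/20)² = 1.5000² = 2.2500.

Factor ≈ 2.25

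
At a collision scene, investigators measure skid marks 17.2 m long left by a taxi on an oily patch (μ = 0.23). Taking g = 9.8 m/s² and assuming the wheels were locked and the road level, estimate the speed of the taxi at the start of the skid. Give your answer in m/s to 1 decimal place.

Deceleration a = μg = 0.23 × 9.8 = 2.254 m/s².
v = √(2a·d) = √(2 × 2.254 × 17.2) = √77.538 = 8.8056 m/s.

Initial speed ≈ 8.8 m/s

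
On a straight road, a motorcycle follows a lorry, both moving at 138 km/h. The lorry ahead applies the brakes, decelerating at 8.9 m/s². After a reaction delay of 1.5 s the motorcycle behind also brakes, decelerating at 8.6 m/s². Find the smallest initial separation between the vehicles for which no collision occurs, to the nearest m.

Minimum gap ≈ 60 m

138 km/h ÷ 3.6 = 38.3333 m/s.
Leader travels v²/(2a_L) = 1469.442 / 17.800 = 82.553 m before stopping.
Follower covers v·t_r = 38.3333 × 1.5 = 57.500 m while reacting, then v²/(2a_F) = 1469.442 / 17.200 = 85.433 m while braking, for a total of 57.500 + 85.433 = 142.933 m.
Since a_F ≤ a_L and the follower starts braking later, the follower is never slower than the leader, so the closest approach is when both have stopped.
Minimum gap = 142.933 − 82.553 = 60.380 m.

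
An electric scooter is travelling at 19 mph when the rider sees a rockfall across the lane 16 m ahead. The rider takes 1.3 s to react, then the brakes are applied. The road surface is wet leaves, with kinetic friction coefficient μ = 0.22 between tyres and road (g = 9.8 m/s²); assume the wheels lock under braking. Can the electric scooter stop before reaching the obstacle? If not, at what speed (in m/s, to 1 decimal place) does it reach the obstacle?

No — it strikes the obstacle at 7.1 m/s

19 mph × 0.44704 = 8.4938 m/s.
a = μg = 0.22 × 9.8 = 2.156 m/s².
Reaction distance = 8.4938 × 1.3 = 11.042 m.
Braking distance needed to stop: v²/(2a) = 72.145 / 4.312 = 16.731 m, so total needed = 11.042 + 16.731 = 27.773 m > 16 m — it cannot stop.
Distance remaining when braking begins: 16 − 11.042 = 4.958 m.
v² = v₀² − 2a·d = 72.145 − 2 × 2.156 × 4.958 = 50.766 m²/s².
v = √50.766 = 7.125 m/s.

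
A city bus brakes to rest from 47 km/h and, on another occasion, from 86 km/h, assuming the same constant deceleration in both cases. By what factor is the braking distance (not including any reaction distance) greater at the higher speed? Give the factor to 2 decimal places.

Factor ≈ 3.35

Braking distance d = v²/(2a), so with a fixed, d ∝ v².
Factor = (86/47)² = 1.8298² = 3.3482.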